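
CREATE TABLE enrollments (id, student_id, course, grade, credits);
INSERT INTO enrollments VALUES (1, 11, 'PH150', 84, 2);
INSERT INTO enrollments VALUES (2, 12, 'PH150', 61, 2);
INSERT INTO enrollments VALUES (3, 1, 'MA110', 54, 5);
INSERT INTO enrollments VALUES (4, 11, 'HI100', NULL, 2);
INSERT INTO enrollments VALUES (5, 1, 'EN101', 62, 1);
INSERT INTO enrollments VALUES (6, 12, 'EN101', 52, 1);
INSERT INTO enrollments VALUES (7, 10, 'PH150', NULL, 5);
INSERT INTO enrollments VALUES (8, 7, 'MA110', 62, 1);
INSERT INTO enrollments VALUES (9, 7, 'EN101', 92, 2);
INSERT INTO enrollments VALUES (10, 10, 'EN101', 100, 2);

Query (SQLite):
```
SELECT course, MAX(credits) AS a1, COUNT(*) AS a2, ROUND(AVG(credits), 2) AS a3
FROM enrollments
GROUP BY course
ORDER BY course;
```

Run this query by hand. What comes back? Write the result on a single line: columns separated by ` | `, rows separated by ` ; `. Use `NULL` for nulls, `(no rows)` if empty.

Group enrollments by course.
Per group compute: MAX(credits), COUNT(*), ROUND(AVG(credits), 2).
  EN101: ids {5, 6, 9, 10} → MAX(credits)=2, COUNT(*)=4, ROUND(AVG(credits), 2)=1.5
  HI100: ids {4} → MAX(credits)=2, COUNT(*)=1, ROUND(AVG(credits), 2)=2
  MA110: ids {3, 8} → MAX(credits)=5, COUNT(*)=2, ROUND(AVG(credits), 2)=3
  PH150: ids {1, 2, 7} → MAX(credits)=5, COUNT(*)=3, ROUND(AVG(credits), 2)=3

EN101 | 2 | 4 | 1.5 ; HI100 | 2 | 1 | 2 ; MA110 | 5 | 2 | 3 ; PH150 | 5 | 3 | 3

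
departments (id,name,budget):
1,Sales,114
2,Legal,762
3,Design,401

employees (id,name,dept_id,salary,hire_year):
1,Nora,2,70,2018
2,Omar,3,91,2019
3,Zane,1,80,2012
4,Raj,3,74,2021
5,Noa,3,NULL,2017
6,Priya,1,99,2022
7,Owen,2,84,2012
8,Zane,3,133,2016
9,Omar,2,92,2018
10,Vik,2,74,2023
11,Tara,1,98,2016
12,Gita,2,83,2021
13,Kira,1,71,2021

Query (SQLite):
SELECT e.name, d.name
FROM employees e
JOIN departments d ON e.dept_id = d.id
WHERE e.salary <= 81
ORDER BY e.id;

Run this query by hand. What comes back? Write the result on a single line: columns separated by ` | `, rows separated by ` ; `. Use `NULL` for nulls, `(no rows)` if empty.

Nora | Legal ; Zane | Sales ; Raj | Design ; Vik | Legal ; Kira | Sales

Each employees row matches the departments row where dept_id = departments.id.
Then keep rows with e.salary <= 81.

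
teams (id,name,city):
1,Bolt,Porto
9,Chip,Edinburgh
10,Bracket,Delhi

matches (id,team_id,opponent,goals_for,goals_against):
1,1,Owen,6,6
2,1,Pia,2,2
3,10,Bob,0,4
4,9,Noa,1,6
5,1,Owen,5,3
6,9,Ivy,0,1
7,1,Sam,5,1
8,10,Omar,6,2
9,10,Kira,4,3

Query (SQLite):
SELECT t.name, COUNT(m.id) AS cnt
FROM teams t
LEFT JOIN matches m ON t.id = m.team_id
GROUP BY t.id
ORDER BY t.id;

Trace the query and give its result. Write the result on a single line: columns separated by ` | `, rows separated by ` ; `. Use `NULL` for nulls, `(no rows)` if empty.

Bolt | 4 ; Chip | 2 ; Bracket | 3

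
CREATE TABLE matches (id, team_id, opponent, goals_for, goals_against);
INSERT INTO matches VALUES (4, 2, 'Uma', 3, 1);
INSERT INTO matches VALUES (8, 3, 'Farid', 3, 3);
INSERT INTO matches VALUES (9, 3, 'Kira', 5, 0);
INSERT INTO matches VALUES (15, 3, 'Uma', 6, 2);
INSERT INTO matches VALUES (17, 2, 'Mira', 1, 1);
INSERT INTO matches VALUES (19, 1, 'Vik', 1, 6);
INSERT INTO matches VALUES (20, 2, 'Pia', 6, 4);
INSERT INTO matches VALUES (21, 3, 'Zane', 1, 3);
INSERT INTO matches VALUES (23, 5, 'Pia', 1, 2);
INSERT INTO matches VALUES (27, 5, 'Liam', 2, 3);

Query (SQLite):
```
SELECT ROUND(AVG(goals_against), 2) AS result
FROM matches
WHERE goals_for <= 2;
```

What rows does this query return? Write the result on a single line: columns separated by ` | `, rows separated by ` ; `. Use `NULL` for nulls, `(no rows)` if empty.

Rows where goals_for <= 2 → goals_against values: [1, 6, 3, 2, 3].
AVG = 15 / 5 (rounded to 2 dp).

3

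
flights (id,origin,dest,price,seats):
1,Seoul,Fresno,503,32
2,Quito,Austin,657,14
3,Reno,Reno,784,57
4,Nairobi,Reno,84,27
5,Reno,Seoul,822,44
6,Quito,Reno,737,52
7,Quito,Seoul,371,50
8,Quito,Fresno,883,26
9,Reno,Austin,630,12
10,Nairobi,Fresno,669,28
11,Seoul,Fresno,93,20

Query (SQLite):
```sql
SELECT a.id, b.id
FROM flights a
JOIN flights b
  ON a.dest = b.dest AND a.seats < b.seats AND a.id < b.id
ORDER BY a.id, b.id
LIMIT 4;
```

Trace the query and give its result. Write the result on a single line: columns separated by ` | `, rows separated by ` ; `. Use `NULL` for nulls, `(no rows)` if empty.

Pairs (a,b) with same dest, a.seats < b.seats, a.id < b.id.
dest groups: Austin:{2,9} Fresno:{1,8,10,11} Reno:{3,4,6} Seoul:{5,7}
Ordered by (a.id, b.id); first 4.

4 | 6 ; 5 | 7 ; 8 | 10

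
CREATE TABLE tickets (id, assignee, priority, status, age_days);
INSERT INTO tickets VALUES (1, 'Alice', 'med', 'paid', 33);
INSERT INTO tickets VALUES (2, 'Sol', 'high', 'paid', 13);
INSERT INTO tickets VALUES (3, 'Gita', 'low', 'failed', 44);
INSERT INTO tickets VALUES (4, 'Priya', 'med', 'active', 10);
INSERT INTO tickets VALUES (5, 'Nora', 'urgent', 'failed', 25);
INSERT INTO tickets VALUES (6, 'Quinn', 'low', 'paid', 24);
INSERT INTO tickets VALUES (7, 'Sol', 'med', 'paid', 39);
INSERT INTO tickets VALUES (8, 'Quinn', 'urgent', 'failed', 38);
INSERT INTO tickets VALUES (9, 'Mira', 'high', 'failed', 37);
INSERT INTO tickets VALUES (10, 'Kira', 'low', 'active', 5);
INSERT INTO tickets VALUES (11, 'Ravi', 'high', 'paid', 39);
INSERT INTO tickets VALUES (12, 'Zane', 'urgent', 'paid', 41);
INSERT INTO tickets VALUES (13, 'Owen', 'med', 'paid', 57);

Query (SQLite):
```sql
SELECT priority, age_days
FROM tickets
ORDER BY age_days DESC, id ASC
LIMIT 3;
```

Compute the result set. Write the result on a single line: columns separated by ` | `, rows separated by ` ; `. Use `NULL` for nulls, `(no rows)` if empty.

med | 57 ; low | 44 ; urgent | 41

Sort by age_days desc, tiebreak id asc: (57, id=13), (44, id=3), (41, id=12), (39, id=7), (39, id=11), (38, id=8) …. Take first 3.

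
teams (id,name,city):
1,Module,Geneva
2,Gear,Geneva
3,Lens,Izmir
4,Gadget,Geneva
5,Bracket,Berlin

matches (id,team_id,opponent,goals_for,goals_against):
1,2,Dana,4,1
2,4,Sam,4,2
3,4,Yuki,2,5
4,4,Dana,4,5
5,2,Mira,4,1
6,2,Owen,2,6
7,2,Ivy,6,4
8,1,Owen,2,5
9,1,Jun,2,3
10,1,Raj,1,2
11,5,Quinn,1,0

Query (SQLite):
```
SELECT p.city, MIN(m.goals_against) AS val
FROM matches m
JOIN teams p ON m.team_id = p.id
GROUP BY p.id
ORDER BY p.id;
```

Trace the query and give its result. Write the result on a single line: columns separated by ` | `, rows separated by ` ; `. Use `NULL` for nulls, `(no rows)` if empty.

Join each matches row to its teams via team_id.
Group joined rows by teams.id; compute MIN(m.goals_against) per group.
  1: ids {8, 9, 10} → MIN(m.goals_against)=2
  2: ids {1, 5, 6, 7} → MIN(m.goals_against)=1
  4: ids {2, 3, 4} → MIN(m.goals_against)=2
  5: ids {11} → MIN(m.goals_against)=0

Geneva | 2 ; Geneva | 1 ; Geneva | 2 ; Berlin | 0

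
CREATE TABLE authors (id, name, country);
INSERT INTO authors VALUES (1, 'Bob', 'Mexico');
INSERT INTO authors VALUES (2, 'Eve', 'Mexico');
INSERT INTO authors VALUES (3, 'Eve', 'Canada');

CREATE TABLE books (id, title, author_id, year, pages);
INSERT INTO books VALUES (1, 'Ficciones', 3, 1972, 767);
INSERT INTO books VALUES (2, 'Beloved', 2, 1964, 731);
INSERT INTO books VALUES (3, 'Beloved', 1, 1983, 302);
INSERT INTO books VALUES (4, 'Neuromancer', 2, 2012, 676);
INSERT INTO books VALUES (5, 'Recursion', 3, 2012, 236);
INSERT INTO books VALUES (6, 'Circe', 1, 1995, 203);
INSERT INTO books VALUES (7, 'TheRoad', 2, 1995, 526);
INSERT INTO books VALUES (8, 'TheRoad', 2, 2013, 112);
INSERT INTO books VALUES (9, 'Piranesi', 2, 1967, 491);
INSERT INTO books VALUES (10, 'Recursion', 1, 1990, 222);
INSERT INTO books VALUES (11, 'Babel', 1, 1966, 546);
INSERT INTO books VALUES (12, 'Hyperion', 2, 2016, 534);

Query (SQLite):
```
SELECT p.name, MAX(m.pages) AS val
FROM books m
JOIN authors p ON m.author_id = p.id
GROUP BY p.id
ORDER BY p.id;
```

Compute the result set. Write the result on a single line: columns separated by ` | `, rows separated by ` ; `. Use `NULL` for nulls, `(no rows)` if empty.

Bob | 546 ; Eve | 731 ; Eve | 767

Join each books row to its authors via author_id.
Group joined rows by authors.id; compute MAX(m.pages) per group.
  1: ids {3, 6, 10, 11} → MAX(m.pages)=546
  2: ids {2, 4, 7, 8, 9, 12} → MAX(m.pages)=731
  3: ids {1, 5} → MAX(m.pages)=767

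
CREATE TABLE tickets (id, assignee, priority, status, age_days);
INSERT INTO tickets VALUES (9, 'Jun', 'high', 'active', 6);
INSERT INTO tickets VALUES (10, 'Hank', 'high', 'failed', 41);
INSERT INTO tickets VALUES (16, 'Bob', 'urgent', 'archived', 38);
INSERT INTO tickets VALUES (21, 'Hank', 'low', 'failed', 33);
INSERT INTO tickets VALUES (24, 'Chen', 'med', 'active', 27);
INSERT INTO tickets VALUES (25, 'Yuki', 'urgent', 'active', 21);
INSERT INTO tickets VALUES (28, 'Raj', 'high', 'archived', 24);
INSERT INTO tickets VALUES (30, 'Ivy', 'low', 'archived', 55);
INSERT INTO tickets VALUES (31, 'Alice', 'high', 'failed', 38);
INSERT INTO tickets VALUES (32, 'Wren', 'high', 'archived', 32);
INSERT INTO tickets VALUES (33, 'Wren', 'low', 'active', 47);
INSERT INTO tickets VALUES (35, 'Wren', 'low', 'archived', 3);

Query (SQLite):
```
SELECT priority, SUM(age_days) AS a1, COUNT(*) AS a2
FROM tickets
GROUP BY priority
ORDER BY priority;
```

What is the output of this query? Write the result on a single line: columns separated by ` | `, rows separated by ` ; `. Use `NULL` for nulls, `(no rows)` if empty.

high | 141 | 5 ; low | 138 | 4 ; med | 27 | 1 ; urgent | 59 | 2

Group tickets by priority.
Per group compute: SUM(age_days), COUNT(*).
  high: ids {9, 10, 28, 31, 32} → SUM(age_days)=141, COUNT(*)=5
  low: ids {21, 30, 33, 35} → SUM(age_days)=138, COUNT(*)=4
  med: ids {24} → SUM(age_days)=27, COUNT(*)=1
  urgent: ids {16, 25} → SUM(age_days)=59, COUNT(*)=2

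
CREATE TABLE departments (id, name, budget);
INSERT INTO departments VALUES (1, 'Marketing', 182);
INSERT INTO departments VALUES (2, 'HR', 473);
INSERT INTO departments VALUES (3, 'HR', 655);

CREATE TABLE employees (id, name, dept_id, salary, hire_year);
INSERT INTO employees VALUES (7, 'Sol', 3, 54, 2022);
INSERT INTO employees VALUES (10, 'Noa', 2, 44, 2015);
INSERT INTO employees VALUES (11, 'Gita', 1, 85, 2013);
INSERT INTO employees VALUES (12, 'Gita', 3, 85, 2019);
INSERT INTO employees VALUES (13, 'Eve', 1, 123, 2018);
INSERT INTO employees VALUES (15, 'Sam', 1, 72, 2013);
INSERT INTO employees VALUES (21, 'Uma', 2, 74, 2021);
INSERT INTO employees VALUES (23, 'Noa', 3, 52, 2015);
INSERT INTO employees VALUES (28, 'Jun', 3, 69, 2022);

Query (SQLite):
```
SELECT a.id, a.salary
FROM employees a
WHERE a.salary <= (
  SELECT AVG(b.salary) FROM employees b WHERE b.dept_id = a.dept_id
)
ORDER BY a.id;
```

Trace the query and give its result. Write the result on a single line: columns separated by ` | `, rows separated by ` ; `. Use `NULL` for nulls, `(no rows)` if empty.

For each employees row a, compute AVG(salary) over rows sharing a.dept_id.
Keep row a if a.salary <= that per-group AVG.
  dept_id=1: AVG(salary) = 93.333333
  dept_id=2: AVG(salary) = 59.0
  dept_id=3: AVG(salary) = 65.0

7 | 54 ; 10 | 44 ; 11 | 85 ; 15 | 72 ; 23 | 52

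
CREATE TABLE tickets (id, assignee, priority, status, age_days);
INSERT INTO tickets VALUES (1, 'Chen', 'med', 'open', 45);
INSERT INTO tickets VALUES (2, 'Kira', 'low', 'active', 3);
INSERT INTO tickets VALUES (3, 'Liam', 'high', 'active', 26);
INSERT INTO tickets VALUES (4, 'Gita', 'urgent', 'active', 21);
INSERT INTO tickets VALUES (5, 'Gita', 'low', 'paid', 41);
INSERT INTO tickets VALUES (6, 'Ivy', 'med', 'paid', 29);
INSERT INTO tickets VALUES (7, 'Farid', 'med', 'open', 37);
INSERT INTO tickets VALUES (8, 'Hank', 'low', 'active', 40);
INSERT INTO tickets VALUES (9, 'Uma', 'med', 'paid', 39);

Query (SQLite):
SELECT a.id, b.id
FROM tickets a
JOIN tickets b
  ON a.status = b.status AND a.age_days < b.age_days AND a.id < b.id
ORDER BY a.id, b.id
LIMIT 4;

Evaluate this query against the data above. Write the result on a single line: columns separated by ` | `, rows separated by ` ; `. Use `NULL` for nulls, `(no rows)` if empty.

2 | 3 ; 2 | 4 ; 2 | 8 ; 3 | 8

Pairs (a,b) with same status, a.age_days < b.age_days, a.id < b.id.
status groups: active:{2,3,4,8} open:{1,7} paid:{5,6,9}
Ordered by (a.id, b.id); first 4.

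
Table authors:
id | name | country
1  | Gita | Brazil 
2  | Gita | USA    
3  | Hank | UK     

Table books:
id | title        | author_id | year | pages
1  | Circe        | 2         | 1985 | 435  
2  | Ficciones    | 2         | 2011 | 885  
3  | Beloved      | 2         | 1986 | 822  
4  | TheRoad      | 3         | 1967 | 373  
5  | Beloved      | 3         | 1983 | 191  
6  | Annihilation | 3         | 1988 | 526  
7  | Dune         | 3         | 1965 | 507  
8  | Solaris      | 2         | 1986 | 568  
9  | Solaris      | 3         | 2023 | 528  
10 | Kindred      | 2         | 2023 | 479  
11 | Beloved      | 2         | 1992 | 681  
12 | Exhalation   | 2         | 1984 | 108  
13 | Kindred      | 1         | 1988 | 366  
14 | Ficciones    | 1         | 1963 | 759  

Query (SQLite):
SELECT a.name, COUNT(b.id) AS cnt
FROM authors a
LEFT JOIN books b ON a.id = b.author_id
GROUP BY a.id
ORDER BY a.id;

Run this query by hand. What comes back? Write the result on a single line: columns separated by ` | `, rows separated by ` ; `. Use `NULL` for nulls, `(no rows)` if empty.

LEFT JOIN keeps every authors row; unmatched ones get NULL for books columns.
Group by authors.id and compute COUNT(b.id). COUNT(col) of an all-NULL group is 0.
  1: ids {13, 14} → COUNT(b.id)=2
  2: ids {1, 2, 3, 8, 10, 11, 12} → COUNT(b.id)=7
  3: ids {4, 5, 6, 7, 9} → COUNT(b.id)=5

Gita | 2 ; Gita | 7 ; Hank | 5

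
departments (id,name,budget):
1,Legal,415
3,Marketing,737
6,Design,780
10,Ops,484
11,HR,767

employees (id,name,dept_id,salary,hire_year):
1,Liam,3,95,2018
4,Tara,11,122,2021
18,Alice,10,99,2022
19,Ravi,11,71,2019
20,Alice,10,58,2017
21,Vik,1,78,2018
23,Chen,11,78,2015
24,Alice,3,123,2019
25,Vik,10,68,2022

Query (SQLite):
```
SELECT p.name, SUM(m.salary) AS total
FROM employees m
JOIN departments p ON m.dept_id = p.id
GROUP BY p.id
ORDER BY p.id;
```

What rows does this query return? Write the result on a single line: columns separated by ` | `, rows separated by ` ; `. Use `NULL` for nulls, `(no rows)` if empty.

Join each employees row to its departments via dept_id.
Group joined rows by departments.id; compute SUM(m.salary) per group.
  1: ids {21} → SUM(m.salary)=78
  3: ids {1, 24} → SUM(m.salary)=218
  10: ids {18, 20, 25} → SUM(m.salary)=225
  11: ids {4, 19, 23} → SUM(m.salary)=271

Legal | 78 ; Marketing | 218 ; Ops | 225 ; HR | 271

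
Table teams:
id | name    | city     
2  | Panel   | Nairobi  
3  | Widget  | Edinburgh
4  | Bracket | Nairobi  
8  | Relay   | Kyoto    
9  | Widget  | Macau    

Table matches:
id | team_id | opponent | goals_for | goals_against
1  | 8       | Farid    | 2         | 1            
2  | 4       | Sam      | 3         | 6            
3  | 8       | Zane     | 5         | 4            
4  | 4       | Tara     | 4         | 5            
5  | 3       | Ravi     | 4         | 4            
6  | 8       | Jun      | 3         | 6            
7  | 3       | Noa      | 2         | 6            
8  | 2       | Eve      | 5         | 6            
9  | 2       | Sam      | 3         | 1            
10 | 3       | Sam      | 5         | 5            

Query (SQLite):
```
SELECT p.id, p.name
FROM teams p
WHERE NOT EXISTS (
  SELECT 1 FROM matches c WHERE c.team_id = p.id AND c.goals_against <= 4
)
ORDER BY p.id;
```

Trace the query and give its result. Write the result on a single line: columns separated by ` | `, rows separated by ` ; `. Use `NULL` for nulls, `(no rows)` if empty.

4 | Bracket ; 9 | Widget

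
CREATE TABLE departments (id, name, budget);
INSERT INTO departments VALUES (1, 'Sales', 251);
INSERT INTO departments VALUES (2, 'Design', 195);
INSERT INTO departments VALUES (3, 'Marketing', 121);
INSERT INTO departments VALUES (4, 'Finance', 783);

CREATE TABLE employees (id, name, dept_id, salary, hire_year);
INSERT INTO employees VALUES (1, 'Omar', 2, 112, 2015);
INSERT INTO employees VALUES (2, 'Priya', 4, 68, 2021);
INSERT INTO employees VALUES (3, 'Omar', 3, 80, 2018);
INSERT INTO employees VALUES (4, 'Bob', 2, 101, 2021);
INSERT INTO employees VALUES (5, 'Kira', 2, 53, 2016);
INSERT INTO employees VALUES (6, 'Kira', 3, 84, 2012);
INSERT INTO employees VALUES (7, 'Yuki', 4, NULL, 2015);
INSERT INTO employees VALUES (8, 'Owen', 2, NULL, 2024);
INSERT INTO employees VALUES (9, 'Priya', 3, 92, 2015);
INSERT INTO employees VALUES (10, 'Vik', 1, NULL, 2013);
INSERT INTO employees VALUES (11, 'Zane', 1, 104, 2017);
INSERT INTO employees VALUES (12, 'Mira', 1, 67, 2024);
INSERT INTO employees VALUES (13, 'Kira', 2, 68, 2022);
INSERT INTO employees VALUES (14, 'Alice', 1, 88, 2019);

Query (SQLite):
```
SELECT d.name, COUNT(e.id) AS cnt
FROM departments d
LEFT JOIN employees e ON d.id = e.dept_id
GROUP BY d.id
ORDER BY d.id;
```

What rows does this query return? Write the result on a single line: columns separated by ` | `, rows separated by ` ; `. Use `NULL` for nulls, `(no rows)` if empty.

LEFT JOIN keeps every departments row; unmatched ones get NULL for employees columns.
Group by departments.id and compute COUNT(e.id). COUNT(col) of an all-NULL group is 0.
  1: ids {10, 11, 12, 14} → COUNT(e.id)=4
  2: ids {1, 4, 5, 8, 13} → COUNT(e.id)=5
  3: ids {3, 6, 9} → COUNT(e.id)=3
  4: ids {2, 7} → COUNT(e.id)=2

Sales | 4 ; Design | 5 ; Marketing | 3 ; Finance | 2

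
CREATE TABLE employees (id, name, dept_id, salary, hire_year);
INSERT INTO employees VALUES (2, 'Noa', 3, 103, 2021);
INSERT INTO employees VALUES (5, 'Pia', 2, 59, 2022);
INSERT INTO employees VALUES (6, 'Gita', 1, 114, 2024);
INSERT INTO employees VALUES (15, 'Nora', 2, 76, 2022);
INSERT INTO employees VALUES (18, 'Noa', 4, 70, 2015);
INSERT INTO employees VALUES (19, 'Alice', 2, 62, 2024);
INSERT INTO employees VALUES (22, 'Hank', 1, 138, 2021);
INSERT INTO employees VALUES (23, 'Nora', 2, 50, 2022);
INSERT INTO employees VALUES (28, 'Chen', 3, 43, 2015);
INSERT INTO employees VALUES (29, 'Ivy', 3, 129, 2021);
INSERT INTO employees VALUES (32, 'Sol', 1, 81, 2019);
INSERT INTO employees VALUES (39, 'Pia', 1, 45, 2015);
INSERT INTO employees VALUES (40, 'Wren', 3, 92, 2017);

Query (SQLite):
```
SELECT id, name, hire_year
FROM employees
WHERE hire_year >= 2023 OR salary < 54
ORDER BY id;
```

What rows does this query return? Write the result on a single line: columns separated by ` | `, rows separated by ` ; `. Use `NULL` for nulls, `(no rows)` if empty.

hire_year >= 2023: ids {6, 19}
salary < 54: ids {23, 28, 39}
Combine with OR.

6 | Gita | 2024 ; 19 | Alice | 2024 ; 23 | Nora | 2022 ; 28 | Chen | 2015 ; 39 | Pia | 2015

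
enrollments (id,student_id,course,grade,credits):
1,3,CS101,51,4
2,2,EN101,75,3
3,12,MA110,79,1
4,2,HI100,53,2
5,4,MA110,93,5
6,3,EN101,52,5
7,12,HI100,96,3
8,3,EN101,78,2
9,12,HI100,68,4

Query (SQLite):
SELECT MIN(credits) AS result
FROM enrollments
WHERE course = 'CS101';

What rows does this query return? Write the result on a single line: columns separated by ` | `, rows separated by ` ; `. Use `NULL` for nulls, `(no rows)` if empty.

4

Rows where course='CS101' → credits values: [4].
MIN of non-NULL values = 4.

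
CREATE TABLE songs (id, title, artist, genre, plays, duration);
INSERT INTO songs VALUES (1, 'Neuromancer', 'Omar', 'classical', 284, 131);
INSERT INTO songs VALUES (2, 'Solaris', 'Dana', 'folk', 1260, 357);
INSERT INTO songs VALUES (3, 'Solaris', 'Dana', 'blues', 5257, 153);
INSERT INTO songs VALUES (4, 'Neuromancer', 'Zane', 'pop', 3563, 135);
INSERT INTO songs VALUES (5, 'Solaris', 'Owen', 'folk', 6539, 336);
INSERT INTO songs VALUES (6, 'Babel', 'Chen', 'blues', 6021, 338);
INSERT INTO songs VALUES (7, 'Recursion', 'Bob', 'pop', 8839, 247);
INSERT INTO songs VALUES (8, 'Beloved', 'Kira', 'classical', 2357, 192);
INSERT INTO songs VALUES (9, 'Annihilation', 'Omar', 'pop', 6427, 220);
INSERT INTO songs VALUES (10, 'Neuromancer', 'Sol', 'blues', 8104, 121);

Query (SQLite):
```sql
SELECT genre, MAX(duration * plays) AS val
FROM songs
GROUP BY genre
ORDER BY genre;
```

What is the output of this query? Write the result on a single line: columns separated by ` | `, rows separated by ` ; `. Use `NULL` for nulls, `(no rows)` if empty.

For each row compute duration * plays.
Group by genre; take MAX of the expression per group.
  blues: ids {3, 6, 10} → MAX(duration * plays)=2035098
  classical: ids {1, 8} → MAX(duration * plays)=452544
  folk: ids {2, 5} → MAX(duration * plays)=2197104
  pop: ids {4, 7, 9} → MAX(duration * plays)=2183233

blues | 2035098 ; classical | 452544 ; folk | 2197104 ; pop | 2183233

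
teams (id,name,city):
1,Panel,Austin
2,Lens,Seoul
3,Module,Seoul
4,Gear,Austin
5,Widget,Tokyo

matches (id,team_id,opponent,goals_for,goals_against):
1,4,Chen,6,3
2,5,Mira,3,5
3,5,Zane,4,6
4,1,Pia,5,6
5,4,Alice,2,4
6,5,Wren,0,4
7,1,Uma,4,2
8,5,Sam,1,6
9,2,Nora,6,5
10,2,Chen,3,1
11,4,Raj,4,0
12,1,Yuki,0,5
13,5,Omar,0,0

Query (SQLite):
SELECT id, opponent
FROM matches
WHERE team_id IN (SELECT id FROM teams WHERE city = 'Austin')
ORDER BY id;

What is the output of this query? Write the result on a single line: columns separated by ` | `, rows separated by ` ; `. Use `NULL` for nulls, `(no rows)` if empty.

Inner query: teams.id where city = 'Austin'.
Outer: keep matches rows whose team_id is in that set.
Inner query → {1, 4}

1 | Chen ; 4 | Pia ; 5 | Alice ; 7 | Uma ; 11 | Raj ; 12 | Yuki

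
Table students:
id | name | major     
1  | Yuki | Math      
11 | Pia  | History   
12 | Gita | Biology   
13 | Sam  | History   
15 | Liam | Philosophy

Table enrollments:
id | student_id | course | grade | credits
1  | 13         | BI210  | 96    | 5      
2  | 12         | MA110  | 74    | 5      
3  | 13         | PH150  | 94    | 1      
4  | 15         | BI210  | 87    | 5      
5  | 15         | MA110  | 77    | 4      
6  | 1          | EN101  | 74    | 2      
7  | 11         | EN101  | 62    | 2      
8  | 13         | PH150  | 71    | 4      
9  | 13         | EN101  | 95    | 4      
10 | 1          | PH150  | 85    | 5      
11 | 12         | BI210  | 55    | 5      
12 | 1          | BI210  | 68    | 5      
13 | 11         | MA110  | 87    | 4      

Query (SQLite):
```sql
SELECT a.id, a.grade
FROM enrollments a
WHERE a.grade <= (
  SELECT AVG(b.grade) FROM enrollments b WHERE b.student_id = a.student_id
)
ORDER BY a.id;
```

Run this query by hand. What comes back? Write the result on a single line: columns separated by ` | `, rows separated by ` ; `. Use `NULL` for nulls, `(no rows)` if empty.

5 | 77 ; 6 | 74 ; 7 | 62 ; 8 | 71 ; 11 | 55 ; 12 | 68

For each enrollments row a, compute AVG(grade) over rows sharing a.student_id.
Keep row a if a.grade <= that per-group AVG.
  student_id=1: AVG(grade) = 75.666667
  student_id=11: AVG(grade) = 74.5
  student_id=12: AVG(grade) = 64.5
  student_id=13: AVG(grade) = 89.0
  student_id=15: AVG(grade) = 82.0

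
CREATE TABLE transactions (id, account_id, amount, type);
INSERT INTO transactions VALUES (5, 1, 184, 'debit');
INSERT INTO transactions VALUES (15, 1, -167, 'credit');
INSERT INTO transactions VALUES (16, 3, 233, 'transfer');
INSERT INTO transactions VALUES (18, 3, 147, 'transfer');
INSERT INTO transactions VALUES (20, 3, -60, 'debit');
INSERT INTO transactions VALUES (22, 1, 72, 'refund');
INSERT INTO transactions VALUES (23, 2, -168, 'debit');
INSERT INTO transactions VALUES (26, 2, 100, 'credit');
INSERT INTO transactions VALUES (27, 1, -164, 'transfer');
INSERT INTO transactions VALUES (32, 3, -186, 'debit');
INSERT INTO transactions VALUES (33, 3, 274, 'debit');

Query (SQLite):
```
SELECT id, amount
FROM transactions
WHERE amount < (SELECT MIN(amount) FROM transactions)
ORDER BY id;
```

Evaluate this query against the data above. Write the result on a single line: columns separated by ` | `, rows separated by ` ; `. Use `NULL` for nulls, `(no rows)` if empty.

Scalar subquery: MIN(amount) over all transactions rows = -186.
Keep rows where amount < that value.

(no rows)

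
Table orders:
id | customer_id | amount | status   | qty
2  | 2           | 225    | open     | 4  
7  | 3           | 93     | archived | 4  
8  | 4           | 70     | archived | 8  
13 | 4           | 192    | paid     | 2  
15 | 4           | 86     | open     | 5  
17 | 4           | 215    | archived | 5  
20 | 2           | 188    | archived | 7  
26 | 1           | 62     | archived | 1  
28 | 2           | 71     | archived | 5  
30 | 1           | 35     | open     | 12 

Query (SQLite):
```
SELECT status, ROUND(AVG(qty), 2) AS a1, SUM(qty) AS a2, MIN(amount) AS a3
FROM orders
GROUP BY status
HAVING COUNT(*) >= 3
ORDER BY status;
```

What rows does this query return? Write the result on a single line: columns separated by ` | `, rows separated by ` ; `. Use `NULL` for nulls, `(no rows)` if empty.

archived | 5 | 30 | 62 ; open | 7 | 21 | 35

Group orders by status.
Per group compute: ROUND(AVG(qty), 2), SUM(qty), MIN(amount).
HAVING: drop groups with fewer than 3 rows.
  archived: ids {7, 8, 17, 20, 26, 28} → ROUND(AVG(qty), 2)=5, SUM(qty)=30, MIN(amount)=62
  open: ids {2, 15, 30} → ROUND(AVG(qty), 2)=7, SUM(qty)=21, MIN(amount)=35
  paid: ids {13} → ROUND(AVG(qty), 2)=2, SUM(qty)=2, MIN(amount)=192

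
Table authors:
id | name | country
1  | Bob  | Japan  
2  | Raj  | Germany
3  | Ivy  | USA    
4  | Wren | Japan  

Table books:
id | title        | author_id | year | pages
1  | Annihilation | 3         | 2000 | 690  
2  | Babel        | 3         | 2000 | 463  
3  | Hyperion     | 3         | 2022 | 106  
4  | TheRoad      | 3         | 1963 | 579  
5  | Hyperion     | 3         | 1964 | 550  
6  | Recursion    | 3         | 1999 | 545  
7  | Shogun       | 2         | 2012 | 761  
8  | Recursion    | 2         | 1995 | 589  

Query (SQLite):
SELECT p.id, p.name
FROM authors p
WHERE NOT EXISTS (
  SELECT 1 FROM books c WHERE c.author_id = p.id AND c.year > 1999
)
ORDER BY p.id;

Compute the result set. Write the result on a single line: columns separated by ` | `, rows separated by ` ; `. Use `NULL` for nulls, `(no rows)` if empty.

1 | Bob ; 4 | Wren

For each authors row, check whether any books with matching author_id has year > 1999.
Keep rows where that is false.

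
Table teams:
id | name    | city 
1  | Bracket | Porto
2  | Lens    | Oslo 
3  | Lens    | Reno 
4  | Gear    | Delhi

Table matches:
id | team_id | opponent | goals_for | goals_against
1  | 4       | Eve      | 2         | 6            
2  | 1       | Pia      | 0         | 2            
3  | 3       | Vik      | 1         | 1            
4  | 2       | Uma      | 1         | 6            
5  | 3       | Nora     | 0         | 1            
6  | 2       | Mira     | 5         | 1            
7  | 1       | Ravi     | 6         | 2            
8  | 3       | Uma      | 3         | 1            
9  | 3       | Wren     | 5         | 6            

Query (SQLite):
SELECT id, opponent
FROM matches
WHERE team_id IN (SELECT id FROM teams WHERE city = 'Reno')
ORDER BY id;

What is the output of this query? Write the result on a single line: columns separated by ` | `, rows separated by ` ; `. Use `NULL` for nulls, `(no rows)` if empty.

Inner query: teams.id where city = 'Reno'.
Outer: keep matches rows whose team_id is in that set.
Inner query → {3}

3 | Vik ; 5 | Nora ; 8 | Uma ; 9 | Wren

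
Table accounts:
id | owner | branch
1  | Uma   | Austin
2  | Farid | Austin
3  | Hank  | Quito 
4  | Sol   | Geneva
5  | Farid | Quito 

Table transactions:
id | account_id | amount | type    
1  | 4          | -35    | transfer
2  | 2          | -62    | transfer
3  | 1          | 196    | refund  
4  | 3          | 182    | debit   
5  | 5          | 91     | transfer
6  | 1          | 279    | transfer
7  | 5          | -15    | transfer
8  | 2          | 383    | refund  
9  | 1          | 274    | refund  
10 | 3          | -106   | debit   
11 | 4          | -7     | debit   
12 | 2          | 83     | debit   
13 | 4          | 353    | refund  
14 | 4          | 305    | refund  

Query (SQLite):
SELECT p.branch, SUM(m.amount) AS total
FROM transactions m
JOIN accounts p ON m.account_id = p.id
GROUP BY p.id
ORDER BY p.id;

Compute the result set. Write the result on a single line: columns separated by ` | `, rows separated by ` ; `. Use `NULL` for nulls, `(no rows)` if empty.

Austin | 749 ; Austin | 404 ; Quito | 76 ; Geneva | 616 ; Quito | 76

Join each transactions row to its accounts via account_id.
Group joined rows by accounts.id; compute SUM(m.amount) per group.
  1: ids {3, 6, 9} → SUM(m.amount)=749
  2: ids {2, 8, 12} → SUM(m.amount)=404
  3: ids {4, 10} → SUM(m.amount)=76
  4: ids {1, 11, 13, 14} → SUM(m.amount)=616
  5: ids {5, 7} → SUM(m.amount)=76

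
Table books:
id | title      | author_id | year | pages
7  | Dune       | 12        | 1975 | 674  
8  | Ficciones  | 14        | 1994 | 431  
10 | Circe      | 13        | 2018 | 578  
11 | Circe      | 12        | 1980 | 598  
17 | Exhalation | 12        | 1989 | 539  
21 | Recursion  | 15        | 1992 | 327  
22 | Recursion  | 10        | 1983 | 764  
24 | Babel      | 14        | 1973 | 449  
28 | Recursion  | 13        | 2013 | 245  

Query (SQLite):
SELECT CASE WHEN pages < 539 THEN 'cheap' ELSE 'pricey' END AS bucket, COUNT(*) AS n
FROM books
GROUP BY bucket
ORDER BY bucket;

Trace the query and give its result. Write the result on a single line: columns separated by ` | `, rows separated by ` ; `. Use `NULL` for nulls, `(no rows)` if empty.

Bucket rows by pages < 539 → 'cheap' else 'pricey'; count each bucket.

cheap | 4 ; pricey | 5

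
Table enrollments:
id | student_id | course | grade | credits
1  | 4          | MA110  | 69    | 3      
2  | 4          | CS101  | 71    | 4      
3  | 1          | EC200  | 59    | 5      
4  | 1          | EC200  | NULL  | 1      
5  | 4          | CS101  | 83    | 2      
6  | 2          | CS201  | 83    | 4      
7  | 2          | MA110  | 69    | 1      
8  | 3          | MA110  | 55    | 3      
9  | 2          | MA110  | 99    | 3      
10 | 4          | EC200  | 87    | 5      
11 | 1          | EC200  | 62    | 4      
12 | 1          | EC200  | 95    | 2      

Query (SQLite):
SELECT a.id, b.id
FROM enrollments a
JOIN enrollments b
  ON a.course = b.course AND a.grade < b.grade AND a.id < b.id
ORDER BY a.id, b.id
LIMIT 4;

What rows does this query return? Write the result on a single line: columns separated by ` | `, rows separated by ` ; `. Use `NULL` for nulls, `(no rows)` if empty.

1 | 9 ; 2 | 5 ; 3 | 10 ; 3 | 11

Pairs (a,b) with same course, a.grade < b.grade, a.id < b.id.
course groups: CS101:{2,5} CS201:{6} EC200:{3,4,10,11,12} MA110:{1,7,8,9}
Ordered by (a.id, b.id); first 4.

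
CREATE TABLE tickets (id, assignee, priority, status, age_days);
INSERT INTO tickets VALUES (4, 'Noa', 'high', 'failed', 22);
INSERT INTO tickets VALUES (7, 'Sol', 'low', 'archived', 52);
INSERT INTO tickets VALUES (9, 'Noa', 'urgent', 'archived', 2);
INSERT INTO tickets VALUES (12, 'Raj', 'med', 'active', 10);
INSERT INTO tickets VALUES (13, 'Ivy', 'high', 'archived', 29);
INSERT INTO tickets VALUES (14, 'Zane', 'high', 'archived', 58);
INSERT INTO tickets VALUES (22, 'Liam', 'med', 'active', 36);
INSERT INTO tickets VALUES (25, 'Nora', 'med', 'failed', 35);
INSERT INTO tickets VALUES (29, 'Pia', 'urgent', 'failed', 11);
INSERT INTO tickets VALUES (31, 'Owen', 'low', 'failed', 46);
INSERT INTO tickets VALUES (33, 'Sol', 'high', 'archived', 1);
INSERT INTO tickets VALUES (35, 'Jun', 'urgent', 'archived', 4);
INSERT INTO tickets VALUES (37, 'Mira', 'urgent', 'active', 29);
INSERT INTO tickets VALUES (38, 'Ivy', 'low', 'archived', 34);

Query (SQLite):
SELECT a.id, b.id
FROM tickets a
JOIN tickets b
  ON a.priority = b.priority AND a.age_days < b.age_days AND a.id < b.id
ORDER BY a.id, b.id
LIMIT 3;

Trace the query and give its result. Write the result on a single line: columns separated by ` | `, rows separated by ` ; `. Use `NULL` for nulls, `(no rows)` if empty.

4 | 13 ; 4 | 14 ; 9 | 29

Pairs (a,b) with same priority, a.age_days < b.age_days, a.id < b.id.
priority groups: high:{4,13,14,33} low:{7,31,38} med:{12,22,25} urgent:{9,29,35,37}
Ordered by (a.id, b.id); first 3.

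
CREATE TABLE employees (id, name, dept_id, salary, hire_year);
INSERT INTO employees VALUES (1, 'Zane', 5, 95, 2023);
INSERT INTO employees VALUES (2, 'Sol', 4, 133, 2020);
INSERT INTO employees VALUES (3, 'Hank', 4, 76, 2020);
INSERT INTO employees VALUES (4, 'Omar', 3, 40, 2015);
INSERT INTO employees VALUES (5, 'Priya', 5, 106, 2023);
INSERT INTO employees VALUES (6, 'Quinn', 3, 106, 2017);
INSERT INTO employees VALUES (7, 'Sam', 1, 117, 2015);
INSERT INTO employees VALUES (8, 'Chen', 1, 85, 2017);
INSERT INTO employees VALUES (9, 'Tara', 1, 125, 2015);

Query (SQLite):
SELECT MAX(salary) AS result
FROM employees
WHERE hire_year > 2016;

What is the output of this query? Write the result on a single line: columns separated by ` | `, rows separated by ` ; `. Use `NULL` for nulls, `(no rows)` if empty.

Rows where hire_year > 2016 → salary values: [95, 133, 76, 106, 106, 85].
MAX of non-NULL values = 133.

133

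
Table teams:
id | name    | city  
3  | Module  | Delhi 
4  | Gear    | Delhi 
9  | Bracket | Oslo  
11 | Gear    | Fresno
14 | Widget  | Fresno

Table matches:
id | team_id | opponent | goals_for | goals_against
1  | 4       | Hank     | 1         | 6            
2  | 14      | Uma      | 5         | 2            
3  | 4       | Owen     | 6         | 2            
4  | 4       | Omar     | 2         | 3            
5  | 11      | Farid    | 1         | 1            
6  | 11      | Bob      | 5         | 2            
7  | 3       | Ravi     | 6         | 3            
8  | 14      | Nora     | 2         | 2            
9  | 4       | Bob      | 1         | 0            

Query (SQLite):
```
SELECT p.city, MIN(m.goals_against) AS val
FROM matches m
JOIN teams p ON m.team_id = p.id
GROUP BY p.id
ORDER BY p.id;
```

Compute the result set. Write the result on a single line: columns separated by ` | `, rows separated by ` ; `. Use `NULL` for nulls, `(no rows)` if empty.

Delhi | 3 ; Delhi | 0 ; Fresno | 1 ; Fresno | 2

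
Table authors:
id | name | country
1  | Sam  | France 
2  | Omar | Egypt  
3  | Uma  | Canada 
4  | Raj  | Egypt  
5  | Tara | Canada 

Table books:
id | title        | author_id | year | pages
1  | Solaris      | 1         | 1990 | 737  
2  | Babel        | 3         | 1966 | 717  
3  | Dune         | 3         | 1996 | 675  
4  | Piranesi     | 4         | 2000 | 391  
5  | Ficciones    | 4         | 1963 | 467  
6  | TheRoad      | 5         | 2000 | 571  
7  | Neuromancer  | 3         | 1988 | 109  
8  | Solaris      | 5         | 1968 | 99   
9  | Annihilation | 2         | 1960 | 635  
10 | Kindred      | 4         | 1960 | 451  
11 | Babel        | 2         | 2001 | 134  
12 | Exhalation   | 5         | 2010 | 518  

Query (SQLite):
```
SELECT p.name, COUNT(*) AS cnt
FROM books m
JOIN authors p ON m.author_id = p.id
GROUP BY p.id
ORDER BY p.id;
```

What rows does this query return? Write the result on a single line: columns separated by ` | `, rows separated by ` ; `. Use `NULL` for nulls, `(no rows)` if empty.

Join each books row to its authors via author_id.
Group joined rows by authors.id; compute COUNT(*) per group.
  1: ids {1} → COUNT(*)=1
  2: ids {9, 11} → COUNT(*)=2
  3: ids {2, 3, 7} → COUNT(*)=3
  4: ids {4, 5, 10} → COUNT(*)=3
  5: ids {6, 8, 12} → COUNT(*)=3

Sam | 1 ; Omar | 2 ; Uma | 3 ; Raj | 3 ; Tara | 3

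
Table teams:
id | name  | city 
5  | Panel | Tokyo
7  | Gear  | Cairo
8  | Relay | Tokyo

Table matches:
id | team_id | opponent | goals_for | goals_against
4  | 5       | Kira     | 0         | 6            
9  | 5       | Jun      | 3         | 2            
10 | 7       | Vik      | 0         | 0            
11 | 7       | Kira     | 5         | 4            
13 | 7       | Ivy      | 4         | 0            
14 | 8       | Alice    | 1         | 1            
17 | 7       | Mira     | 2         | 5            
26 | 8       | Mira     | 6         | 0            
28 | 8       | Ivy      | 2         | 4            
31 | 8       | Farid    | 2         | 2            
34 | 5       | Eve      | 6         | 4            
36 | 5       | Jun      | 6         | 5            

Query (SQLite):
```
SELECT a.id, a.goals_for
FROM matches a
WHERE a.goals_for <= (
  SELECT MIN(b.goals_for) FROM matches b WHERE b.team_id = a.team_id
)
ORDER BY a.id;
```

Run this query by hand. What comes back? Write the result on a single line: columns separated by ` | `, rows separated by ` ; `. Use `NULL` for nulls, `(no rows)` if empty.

For each matches row a, compute MIN(goals_for) over rows sharing a.team_id.
Keep row a if a.goals_for <= that per-group MIN.
  team_id=5: MIN(goals_for) = 0
  team_id=7: MIN(goals_for) = 0
  team_id=8: MIN(goals_for) = 1

4 | 0 ; 10 | 0 ; 14 | 1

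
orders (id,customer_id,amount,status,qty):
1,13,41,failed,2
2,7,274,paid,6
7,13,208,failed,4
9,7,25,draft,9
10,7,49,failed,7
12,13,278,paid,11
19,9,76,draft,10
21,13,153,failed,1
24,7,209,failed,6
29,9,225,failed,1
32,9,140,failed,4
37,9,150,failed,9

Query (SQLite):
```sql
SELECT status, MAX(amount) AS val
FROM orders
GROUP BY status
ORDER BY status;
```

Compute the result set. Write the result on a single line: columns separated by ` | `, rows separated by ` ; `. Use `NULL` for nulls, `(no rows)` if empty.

Partition orders by status; compute MAX(amount) within each group.
  draft: ids {9, 19} → MAX(amount)=76
  failed: ids {1, 7, 10, 21, 24, 29, 32, 37} → MAX(amount)=225
  paid: ids {2, 12} → MAX(amount)=278

draft | 76 ; failed | 225 ; paid | 278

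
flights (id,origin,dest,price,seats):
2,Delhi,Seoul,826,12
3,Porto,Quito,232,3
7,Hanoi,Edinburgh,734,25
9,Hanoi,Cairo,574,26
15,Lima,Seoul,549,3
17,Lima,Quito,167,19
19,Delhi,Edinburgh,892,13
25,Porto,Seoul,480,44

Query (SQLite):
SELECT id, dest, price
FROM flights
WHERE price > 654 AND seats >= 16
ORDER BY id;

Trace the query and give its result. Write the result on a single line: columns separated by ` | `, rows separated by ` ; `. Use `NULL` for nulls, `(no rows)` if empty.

7 | Edinburgh | 734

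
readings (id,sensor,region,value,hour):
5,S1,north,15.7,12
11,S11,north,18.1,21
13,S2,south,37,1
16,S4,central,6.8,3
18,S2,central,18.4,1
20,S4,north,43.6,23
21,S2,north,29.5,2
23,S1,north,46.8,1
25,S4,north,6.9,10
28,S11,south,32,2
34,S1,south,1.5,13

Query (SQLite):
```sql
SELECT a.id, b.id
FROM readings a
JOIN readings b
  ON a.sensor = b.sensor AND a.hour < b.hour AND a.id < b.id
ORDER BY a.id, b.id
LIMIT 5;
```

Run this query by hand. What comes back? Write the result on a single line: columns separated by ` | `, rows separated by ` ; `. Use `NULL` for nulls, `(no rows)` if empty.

5 | 34 ; 13 | 21 ; 16 | 20 ; 16 | 25 ; 18 | 21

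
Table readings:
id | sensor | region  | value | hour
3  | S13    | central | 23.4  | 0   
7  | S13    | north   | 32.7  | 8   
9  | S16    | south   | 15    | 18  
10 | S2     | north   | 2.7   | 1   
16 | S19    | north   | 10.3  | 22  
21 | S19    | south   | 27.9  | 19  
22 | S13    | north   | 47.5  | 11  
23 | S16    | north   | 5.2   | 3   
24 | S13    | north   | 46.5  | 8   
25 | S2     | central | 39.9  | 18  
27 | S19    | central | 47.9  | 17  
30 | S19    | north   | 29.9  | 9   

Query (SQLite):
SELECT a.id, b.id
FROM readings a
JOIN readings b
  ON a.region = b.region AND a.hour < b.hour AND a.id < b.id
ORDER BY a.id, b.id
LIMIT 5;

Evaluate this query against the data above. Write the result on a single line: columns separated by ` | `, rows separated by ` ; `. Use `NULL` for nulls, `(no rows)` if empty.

3 | 25 ; 3 | 27 ; 7 | 16 ; 7 | 22 ; 7 | 30

Pairs (a,b) with same region, a.hour < b.hour, a.id < b.id.
region groups: central:{3,25,27} north:{7,10,16,22,23,24,30} south:{9,21}
Ordered by (a.id, b.id); first 5.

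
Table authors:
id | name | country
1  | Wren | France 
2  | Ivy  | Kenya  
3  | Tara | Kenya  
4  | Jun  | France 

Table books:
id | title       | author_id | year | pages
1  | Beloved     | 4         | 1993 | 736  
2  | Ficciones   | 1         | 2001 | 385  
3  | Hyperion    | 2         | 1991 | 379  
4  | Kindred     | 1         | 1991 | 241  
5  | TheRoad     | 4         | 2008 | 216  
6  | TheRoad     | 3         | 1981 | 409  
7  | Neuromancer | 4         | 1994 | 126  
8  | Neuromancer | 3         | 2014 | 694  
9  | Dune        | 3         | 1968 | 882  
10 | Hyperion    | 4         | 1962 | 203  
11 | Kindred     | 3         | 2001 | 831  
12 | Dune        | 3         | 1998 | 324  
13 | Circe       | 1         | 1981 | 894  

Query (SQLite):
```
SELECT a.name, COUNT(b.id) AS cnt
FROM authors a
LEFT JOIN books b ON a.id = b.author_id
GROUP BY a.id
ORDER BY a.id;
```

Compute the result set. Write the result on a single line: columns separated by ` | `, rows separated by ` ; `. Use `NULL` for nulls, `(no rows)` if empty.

LEFT JOIN keeps every authors row; unmatched ones get NULL for books columns.
Group by authors.id and compute COUNT(b.id). COUNT(col) of an all-NULL group is 0.
  1: ids {2, 4, 13} → COUNT(b.id)=3
  2: ids {3} → COUNT(b.id)=1
  3: ids {6, 8, 9, 11, 12} → COUNT(b.id)=5
  4: ids {1, 5, 7, 10} → COUNT(b.id)=4

Wren | 3 ; Ivy | 1 ; Tara | 5 ; Jun | 4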